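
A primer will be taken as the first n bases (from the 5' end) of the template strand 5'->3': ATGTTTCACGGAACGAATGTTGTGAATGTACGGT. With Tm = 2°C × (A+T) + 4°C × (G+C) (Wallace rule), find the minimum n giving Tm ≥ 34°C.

n = 12

First 11 bases: ATGTTTCACGG → Tm = 32°C (< 34°C)
First 12 bases: ATGTTTCACGGA → Tm = 34°C (≥ 34°C)
Since every base adds ≥2°C, Tm only increases with n, so the threshold is first crossed at n = 12.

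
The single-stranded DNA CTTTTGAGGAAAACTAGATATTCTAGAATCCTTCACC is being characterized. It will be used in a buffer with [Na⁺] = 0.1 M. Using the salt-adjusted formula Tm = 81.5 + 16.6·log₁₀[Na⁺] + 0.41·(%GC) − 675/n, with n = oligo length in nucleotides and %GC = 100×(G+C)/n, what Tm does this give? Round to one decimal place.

61.1°C

Length n = 37. C=8, A=12, T=12, G=5
G+C = 13, so %GC = 13/37 × 100 = 35.135%
Salt term: 16.6 × (-1) = -16.6
GC term: 0.41 × 35.135 = 14.405; length term: −675/37 = −18.243
Tm = 81.5 + (-16.6) + 14.405 − 18.243 = 61.062 → 61.1°C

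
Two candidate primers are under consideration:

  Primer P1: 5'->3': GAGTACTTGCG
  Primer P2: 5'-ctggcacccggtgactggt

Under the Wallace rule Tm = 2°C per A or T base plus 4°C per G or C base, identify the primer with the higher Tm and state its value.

Primer P1: A+T=5, G+C=6 → Tm = 2(5)+4(6) = 34°C
Primer P2: A+T=6, G+C=13 → Tm = 2(6)+4(13) = 64°C
34°C vs 64°C → primer P2 is higher.

Primer P2, 64°C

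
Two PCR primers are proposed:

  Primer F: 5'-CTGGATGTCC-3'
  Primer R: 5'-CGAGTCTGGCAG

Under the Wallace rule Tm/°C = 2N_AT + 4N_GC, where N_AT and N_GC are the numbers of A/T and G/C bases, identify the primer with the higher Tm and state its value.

Primer R, 40°C

Primer F: A+T=4, G+C=6 → Tm = 2(4)+4(6) = 32°C
Primer R: A+T=4, G+C=8 → Tm = 2(4)+4(8) = 40°C
32°C vs 40°C → primer R is higher.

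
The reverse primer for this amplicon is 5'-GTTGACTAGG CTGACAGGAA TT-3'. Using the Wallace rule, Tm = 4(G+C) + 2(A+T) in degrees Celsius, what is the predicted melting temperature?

Scanning the sequence gives C=3, T=6, G=7, A=6.
A+T = 12, G+C = 10
Tm = 2(12) + 4(10) = 24 + 40 = 64°C

64°C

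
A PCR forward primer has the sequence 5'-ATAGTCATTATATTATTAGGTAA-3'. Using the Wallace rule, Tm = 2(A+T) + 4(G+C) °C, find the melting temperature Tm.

54°C

T=10, G=3, A=9, C=1
A+T = 19, G+C = 4
Tm = 4·4 + 2·19 = 16 + 38 = 54°C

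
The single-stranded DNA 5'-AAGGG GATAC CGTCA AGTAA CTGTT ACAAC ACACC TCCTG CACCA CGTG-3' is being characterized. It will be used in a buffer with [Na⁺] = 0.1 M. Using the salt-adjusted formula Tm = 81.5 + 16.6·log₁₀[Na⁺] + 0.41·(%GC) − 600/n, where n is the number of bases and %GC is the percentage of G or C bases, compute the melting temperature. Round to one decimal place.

Length n = 49. Scanning the sequence gives T=9, C=15, G=10, A=15.
G+C = 25, so %GC = 25/49 × 100 = 51.02%
Salt term: 16.6 × (-1) = -16.6
GC term: 0.41 × 51.02 = 20.918; length term: −600/49 = −12.245
Tm = 81.5 + (-16.6) + 20.918 − 12.245 = 73.573 → 73.6°C

73.6°C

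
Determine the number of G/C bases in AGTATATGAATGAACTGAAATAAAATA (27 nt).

Counting bases: T=7, C=1, G=4, A=15
Total G or C: 4 + 1 = 5

5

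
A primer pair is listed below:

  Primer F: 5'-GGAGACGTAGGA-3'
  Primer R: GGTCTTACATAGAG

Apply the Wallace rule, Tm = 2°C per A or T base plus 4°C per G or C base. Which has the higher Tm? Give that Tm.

Primer R, 40°C

Primer F: A+T=5, G+C=7 → Tm = 2(5)+4(7) = 38°C
Primer R: A+T=8, G+C=6 → Tm = 2(8)+4(6) = 40°C
38°C vs 40°C → primer R is higher.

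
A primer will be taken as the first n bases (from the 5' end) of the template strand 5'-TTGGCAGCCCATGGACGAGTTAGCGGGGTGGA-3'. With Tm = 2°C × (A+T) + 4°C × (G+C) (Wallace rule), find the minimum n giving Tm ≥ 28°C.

First 8 bases: TTGGCAGC → Tm = 26°C (< 28°C)
First 9 bases: TTGGCAGCC → Tm = 30°C (≥ 28°C)
Since every base adds ≥2°C, Tm only increases with n, so the threshold is first crossed at n = 9.

n = 9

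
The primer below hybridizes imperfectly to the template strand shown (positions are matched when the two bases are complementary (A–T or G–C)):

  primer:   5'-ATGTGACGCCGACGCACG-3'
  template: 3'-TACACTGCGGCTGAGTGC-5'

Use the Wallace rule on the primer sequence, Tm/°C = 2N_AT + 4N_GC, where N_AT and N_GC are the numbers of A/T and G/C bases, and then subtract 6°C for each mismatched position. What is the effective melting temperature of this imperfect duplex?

54°C

Primer base counts: A=4, T=2, G=6, C=6 → A+T=6, G+C=12
Perfect-match Tm = 2(6) + 4(12) = 12 + 48 = 60°C
Mismatches (positions where the bases are not complementary): 1 (at position 14)
Effective Tm = 60 − 1×6 = 60 − 6 = 54°C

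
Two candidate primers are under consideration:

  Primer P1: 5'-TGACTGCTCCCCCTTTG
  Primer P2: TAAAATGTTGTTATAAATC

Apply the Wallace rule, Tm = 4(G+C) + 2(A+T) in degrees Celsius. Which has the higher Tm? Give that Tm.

Primer P1: A+T=7, G+C=10 → Tm = 2(7)+4(10) = 54°C
Primer P2: A+T=16, G+C=3 → Tm = 2(16)+4(3) = 44°C
54°C vs 44°C → primer P1 is higher.

Primer P1, 54°C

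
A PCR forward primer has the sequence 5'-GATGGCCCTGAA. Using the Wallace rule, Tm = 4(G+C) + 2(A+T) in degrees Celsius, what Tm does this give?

Scanning the sequence gives G=4, A=3, T=2, C=3.
A+T = 5, G+C = 7
Tm = 4·7 + 2·5 = 28 + 10 = 38°C

38°C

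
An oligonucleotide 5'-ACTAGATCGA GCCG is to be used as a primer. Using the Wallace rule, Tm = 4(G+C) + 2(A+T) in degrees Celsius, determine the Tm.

44°C

Counting bases: G=4, T=2, A=4, C=4
AT pairs contribute 6, GC pairs contribute 8.
Tm = 2×6 + 4×8 = 44°C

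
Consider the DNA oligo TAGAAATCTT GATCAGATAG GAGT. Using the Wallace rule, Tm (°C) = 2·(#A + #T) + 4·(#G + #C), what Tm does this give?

64°C

Counting bases: T=7, A=9, G=6, C=2
AT pairs contribute 16, GC pairs contribute 8.
Tm = 2(16) + 4(8) = 32 + 32 = 64°C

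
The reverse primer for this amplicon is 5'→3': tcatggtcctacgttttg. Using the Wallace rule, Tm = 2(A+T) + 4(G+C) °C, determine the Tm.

Counting bases: A=2, G=4, C=4, T=8
So N_AT = 10 and N_GC = 8.
Tm = 2(10) + 4(8) = 20 + 32 = 52°C

52°C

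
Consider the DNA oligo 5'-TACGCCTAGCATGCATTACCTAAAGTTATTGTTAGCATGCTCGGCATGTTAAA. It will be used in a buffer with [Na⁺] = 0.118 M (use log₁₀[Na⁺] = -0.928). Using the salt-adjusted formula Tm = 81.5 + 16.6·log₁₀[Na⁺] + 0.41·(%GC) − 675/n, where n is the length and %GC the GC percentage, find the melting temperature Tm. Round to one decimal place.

Length n = 53. T=17, G=10, A=15, C=11
G+C = 21, so %GC = 21/53 × 100 = 39.623%
Salt term: 16.6 × (-0.928) = -15.405
GC term: 0.41 × 39.623 = 16.245; length term: −675/53 = −12.736
Tm = 81.5 + (-15.405) + 16.245 − 12.736 = 69.604 → 69.6°C

69.6°C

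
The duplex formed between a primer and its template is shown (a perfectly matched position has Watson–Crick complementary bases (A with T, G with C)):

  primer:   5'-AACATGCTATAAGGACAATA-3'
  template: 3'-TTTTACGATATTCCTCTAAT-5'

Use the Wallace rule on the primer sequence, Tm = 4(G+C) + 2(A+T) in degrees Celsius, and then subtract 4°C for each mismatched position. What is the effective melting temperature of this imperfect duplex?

Primer base counts: A=10, T=4, G=3, C=3 → A+T=14, G+C=6
Perfect-match Tm = 2(14) + 4(6) = 28 + 24 = 52°C
Mismatches (positions where the bases are not complementary): 3 (at positions 3, 16, 18)
Effective Tm = 52 − 3×4 = 52 − 12 = 40°C

40°C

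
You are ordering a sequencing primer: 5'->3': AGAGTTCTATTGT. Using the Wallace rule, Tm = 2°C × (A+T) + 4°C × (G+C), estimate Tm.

34°C

Scanning the sequence gives T=6, C=1, G=3, A=3.
AT pairs contribute 9, GC pairs contribute 4.
Tm = 2(9) + 4(4) = 18 + 16 = 34°C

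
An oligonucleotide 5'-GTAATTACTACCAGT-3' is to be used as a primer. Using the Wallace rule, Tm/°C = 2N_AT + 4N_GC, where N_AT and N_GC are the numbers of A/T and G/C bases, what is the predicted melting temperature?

40°C

C=3, A=5, G=2, T=5
AT pairs contribute 10, GC pairs contribute 5.
Tm = 2×10 + 4×5 = 40°C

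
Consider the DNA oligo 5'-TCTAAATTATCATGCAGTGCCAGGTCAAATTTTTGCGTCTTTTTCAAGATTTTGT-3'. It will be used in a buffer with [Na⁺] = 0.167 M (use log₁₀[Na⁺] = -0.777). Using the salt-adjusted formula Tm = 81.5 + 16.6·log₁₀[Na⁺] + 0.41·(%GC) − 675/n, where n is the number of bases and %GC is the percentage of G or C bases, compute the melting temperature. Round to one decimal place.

69.7°C

Length n = 55. Counting bases: T=24, A=13, G=9, C=9
G+C = 18, so %GC = 18/55 × 100 = 32.727%
Salt term: 16.6 × (-0.777) = -12.898
GC term: 0.41 × 32.727 = 13.418; length term: −675/55 = −12.273
Tm = 81.5 + (-12.898) + 13.418 − 12.273 = 69.747 → 69.7°C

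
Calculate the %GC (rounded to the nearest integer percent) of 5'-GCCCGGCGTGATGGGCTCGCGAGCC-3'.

Scanning the sequence gives C=9, A=2, T=3, G=11.
G+C = 11 + 9 = 20 out of 25 bases
%GC = 20/25 × 100 = 80% ≈ 80%

80%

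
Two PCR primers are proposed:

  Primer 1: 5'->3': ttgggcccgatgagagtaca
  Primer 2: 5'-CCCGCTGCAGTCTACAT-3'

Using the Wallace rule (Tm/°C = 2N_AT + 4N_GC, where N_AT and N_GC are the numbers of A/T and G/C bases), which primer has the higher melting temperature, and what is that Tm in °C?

Primer 1, 62°C

Primer 1: A+T=9, G+C=11 → Tm = 2(9)+4(11) = 62°C
Primer 2: A+T=7, G+C=10 → Tm = 2(7)+4(10) = 54°C
62°C vs 54°C → primer 1 is higher.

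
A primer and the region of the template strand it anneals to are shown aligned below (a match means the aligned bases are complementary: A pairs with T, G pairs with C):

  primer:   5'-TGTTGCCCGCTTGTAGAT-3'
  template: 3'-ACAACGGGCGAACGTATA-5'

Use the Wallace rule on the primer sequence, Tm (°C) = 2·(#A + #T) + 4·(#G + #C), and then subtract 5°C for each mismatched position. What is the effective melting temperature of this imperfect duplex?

44°C

Primer base counts: A=2, T=7, G=5, C=4 → A+T=9, G+C=9
Perfect-match Tm = 2(9) + 4(9) = 18 + 36 = 54°C
Mismatches (positions where the bases are not complementary): 2 (at positions 14, 16)
Effective Tm = 54 − 2×5 = 54 − 10 = 44°C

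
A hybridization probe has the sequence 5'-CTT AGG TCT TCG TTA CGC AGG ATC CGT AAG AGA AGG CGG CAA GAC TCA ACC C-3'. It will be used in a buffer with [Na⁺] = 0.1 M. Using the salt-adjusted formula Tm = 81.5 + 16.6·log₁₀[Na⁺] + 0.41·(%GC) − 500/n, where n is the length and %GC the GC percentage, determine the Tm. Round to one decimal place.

77.4°C

Length n = 52. Base counts: C=14, T=10, G=14, A=14
G+C = 28, so %GC = 28/52 × 100 = 53.846%
Salt term: 16.6 × (-1) = -16.6
GC term: 0.41 × 53.846 = 22.077; length term: −500/52 = −9.615
Tm = 81.5 + (-16.6) + 22.077 − 9.615 = 77.362 → 77.4°C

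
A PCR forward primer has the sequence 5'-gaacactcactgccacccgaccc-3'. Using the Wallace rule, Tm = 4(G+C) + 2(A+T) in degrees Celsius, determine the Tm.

Scanning the sequence gives A=6, C=12, G=3, T=2.
A+T = 8, G+C = 15
Tm = 2(8) + 4(15) = 16 + 60 = 76°C

76°C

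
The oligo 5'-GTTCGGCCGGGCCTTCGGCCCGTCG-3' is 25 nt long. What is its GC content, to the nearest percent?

80%

Scanning the sequence gives A=0, C=10, T=5, G=10.
G+C = 10 + 10 = 20 out of 25 bases
%GC = 20/25 × 100 = 80% ≈ 80%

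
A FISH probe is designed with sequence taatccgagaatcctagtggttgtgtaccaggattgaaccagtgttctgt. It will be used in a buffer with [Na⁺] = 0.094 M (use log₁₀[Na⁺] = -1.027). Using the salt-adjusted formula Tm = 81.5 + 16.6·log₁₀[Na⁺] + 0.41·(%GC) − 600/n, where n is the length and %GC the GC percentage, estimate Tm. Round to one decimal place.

70.5°C

Length n = 50. Base counts: G=13, A=12, T=16, C=9
G+C = 22, so %GC = 22/50 × 100 = 44%
Salt term: 16.6 × (-1.027) = -17.048
GC term: 0.41 × 44 = 18.04; length term: −600/50 = −12
Tm = 81.5 + (-17.048) + 18.04 − 12 = 70.492 → 70.5°C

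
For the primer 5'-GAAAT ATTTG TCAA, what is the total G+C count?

Base counts: G=2, C=1, T=5, A=6
G+C = 2 + 1 = 3

3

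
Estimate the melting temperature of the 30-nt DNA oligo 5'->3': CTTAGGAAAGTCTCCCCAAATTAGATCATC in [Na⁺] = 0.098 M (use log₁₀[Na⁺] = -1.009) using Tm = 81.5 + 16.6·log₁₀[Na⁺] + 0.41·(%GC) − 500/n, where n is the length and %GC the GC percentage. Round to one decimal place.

64.5°C

Length n = 30. G=4, A=10, T=8, C=8
G+C = 12, so %GC = 12/30 × 100 = 40%
Salt term: 16.6 × (-1.009) = -16.749
GC term: 0.41 × 40 = 16.4; length term: −500/30 = −16.667
Tm = 81.5 + (-16.749) + 16.4 − 16.667 = 64.484 → 64.5°C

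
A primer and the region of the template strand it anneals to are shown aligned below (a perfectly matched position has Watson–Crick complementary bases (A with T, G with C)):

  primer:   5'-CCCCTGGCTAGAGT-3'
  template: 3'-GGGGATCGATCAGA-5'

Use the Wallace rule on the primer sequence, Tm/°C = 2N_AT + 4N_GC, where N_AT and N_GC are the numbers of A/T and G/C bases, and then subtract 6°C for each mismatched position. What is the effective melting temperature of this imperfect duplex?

28°C

Primer base counts: A=2, T=3, G=4, C=5 → A+T=5, G+C=9
Perfect-match Tm = 2(5) + 4(9) = 10 + 36 = 46°C
Mismatches (positions where the bases are not complementary): 3 (at positions 6, 12, 13)
Effective Tm = 46 − 3×6 = 46 − 18 = 28°C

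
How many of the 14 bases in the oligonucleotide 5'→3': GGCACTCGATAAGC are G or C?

8

Counting bases: A=4, C=4, T=2, G=4
G+C = 4 + 4 = 8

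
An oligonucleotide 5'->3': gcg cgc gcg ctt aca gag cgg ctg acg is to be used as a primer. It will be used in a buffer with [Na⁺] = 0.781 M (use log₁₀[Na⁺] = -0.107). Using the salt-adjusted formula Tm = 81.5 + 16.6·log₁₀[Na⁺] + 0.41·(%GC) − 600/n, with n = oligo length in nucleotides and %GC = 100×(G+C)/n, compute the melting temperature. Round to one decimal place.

87.9°C

Length n = 27. G=11, A=4, C=9, T=3
G+C = 20, so %GC = 20/27 × 100 = 74.074%
Salt term: 16.6 × (-0.107) = -1.776
GC term: 0.41 × 74.074 = 30.37; length term: −600/27 = −22.222
Tm = 81.5 + (-1.776) + 30.37 − 22.222 = 87.872 → 87.9°C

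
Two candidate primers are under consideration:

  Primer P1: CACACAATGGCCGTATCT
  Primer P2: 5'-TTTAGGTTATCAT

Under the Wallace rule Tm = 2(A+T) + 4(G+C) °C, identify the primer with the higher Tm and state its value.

Primer P1, 54°C

Primer P1: A+T=9, G+C=9 → Tm = 2(9)+4(9) = 54°C
Primer P2: A+T=10, G+C=3 → Tm = 2(10)+4(3) = 32°C
54°C vs 32°C → primer P1 is higher.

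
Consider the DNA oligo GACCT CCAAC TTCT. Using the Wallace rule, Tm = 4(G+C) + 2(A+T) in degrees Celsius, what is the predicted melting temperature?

Counting bases: G=1, C=6, T=4, A=3
AT pairs contribute 7, GC pairs contribute 7.
Tm = 2×7 + 4×7 = 42°C

42°C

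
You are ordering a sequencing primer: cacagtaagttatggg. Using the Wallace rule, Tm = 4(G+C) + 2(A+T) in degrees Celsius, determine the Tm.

46°C

Counting bases: A=5, T=4, C=2, G=5
A+T = 9, G+C = 7
Tm = 2×9 + 4×7 = 46°C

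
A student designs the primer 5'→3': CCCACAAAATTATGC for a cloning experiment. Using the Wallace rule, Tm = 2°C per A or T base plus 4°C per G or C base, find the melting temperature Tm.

Counting bases: A=6, T=3, C=5, G=1
A+T = 9, G+C = 6
Tm = 2(9) + 4(6) = 18 + 24 = 42°C

42°C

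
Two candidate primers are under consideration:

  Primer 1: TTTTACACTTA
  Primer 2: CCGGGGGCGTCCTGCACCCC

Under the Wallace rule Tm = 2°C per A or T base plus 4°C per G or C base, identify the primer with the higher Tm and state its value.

Primer 2, 74°C

Primer 1: A+T=9, G+C=2 → Tm = 2(9)+4(2) = 26°C
Primer 2: A+T=3, G+C=17 → Tm = 2(3)+4(17) = 74°C
26°C vs 74°C → primer 2 is higher.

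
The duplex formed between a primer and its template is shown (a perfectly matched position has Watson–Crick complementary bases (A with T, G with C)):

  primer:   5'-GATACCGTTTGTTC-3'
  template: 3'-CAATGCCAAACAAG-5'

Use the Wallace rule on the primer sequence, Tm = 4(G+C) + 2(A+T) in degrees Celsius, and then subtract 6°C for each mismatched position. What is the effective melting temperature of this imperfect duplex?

Primer base counts: A=2, T=6, G=3, C=3 → A+T=8, G+C=6
Perfect-match Tm = 2(8) + 4(6) = 16 + 24 = 40°C
Mismatches (positions where the bases are not complementary): 2 (at positions 2, 6)
Effective Tm = 40 − 2×6 = 40 − 12 = 28°C

28°C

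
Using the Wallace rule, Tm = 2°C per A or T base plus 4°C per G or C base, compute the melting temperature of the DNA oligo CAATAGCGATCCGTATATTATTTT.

Scanning the sequence gives C=4, A=7, T=10, G=3.
AT pairs contribute 17, GC pairs contribute 7.
Tm = 2×17 + 4×7 = 62°C

62°C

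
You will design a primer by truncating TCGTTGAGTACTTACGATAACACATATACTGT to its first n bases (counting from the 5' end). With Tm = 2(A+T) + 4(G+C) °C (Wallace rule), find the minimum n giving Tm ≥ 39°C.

n = 15

First 14 bases: TCGTTGAGTACTTA → Tm = 38°C (< 39°C)
First 15 bases: TCGTTGAGTACTTAC → Tm = 42°C (≥ 39°C)
Since every base adds ≥2°C, Tm only increases with n, so the threshold is first crossed at n = 15.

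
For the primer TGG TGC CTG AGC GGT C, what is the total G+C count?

11

T=4, C=4, G=7, A=1
Total G or C: 7 + 4 = 11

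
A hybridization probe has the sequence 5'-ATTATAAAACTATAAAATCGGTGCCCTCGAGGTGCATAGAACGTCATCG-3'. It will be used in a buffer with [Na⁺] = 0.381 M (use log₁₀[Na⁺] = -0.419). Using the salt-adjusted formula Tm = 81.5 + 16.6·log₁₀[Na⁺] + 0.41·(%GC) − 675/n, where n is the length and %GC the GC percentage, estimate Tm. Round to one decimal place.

77.5°C

Length n = 49. Scanning the sequence gives G=10, C=10, A=17, T=12.
G+C = 20, so %GC = 20/49 × 100 = 40.816%
Salt term: 16.6 × (-0.419) = -6.955
GC term: 0.41 × 40.816 = 16.735; length term: −675/49 = −13.776
Tm = 81.5 + (-6.955) + 16.735 − 13.776 = 77.504 → 77.5°C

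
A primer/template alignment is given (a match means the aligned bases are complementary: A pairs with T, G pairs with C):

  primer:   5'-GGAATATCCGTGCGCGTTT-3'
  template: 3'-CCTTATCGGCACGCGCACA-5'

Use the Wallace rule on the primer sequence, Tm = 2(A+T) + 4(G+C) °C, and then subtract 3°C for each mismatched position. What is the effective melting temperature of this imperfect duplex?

Primer base counts: A=3, T=6, G=6, C=4 → A+T=9, G+C=10
Perfect-match Tm = 2(9) + 4(10) = 18 + 40 = 58°C
Mismatches (positions where the bases are not complementary): 2 (at positions 7, 18)
Effective Tm = 58 − 2×3 = 58 − 6 = 52°C

52°C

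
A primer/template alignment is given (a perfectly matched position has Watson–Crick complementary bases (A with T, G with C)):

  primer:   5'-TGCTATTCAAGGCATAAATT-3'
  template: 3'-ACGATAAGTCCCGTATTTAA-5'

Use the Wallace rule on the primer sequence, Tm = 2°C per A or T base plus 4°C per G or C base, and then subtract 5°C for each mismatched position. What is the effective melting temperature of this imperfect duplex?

Primer base counts: A=7, T=7, G=3, C=3 → A+T=14, G+C=6
Perfect-match Tm = 2(14) + 4(6) = 28 + 24 = 52°C
Mismatches (positions where the bases are not complementary): 1 (at position 10)
Effective Tm = 52 − 1×5 = 52 − 5 = 47°C

47°C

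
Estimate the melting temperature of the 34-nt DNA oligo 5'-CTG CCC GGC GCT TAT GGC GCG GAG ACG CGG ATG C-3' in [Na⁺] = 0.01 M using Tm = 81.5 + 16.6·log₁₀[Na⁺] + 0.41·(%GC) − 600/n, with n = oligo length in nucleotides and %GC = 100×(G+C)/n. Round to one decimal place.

60.8°C

Length n = 34. Counting bases: A=4, G=14, C=11, T=5
G+C = 25, so %GC = 25/34 × 100 = 73.529%
Salt term: 16.6 × (-2) = -33.2
GC term: 0.41 × 73.529 = 30.147; length term: −600/34 = −17.647
Tm = 81.5 + (-33.2) + 30.147 − 17.647 = 60.8 → 60.8°C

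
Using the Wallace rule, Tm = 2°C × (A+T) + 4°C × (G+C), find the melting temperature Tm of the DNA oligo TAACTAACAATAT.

30°C

T=4, G=0, A=7, C=2
AT pairs contribute 11, GC pairs contribute 2.
Tm = 2(11) + 4(2) = 22 + 8 = 30°C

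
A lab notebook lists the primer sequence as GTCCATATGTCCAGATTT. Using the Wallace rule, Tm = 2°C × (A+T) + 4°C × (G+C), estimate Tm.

50°C

Counting bases: C=4, G=3, T=7, A=4
So N_AT = 11 and N_GC = 7.
Tm = 2×11 + 4×7 = 50°C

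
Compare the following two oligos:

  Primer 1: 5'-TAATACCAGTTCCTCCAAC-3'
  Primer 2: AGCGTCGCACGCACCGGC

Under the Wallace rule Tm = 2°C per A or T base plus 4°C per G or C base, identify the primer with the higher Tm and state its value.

Primer 1: A+T=11, G+C=8 → Tm = 2(11)+4(8) = 54°C
Primer 2: A+T=4, G+C=14 → Tm = 2(4)+4(14) = 64°C
54°C vs 64°C → primer 2 is higher.

Primer 2, 64°C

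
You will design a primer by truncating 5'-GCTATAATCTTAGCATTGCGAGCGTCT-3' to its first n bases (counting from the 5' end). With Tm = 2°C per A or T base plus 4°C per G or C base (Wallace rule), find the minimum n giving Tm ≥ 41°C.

n = 16

First 15 bases: GCTATAATCTTAGCA → Tm = 40°C (< 41°C)
First 16 bases: GCTATAATCTTAGCAT → Tm = 42°C (≥ 41°C)
Each additional base adds 2°C (A/T) or 4°C (G/C), so Tm is non-decreasing in n; n = 16 is the first length to reach 41°C.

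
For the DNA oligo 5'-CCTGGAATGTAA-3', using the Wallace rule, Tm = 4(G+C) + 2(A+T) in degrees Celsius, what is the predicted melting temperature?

Scanning the sequence gives T=3, G=3, A=4, C=2.
AT pairs contribute 7, GC pairs contribute 5.
Tm = 2(7) + 4(5) = 14 + 20 = 34°C

34°C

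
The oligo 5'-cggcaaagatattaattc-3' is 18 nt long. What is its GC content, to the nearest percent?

Scanning the sequence gives T=5, C=3, A=7, G=3.
G+C = 3 + 3 = 6 out of 18 bases
%GC = 6/18 × 100 = 33.33% ≈ 33%

33%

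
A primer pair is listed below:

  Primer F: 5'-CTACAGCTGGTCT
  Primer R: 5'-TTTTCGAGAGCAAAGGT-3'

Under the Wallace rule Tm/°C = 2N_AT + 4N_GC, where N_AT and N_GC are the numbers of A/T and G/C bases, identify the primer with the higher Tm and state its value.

Primer F: A+T=6, G+C=7 → Tm = 2(6)+4(7) = 40°C
Primer R: A+T=10, G+C=7 → Tm = 2(10)+4(7) = 48°C
40°C vs 48°C → primer R is higher.

Primer R, 48°C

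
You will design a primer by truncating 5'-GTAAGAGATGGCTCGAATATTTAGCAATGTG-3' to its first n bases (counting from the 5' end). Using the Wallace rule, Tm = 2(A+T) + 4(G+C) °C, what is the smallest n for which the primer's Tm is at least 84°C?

n = 31

First 30 bases: GTAAGAGATGGCTCGAATATTTAGCAATGT → Tm = 82°C (< 84°C)
First 31 bases: GTAAGAGATGGCTCGAATATTTAGCAATGTG → Tm = 86°C (≥ 84°C)
Each additional base adds 2°C (A/T) or 4°C (G/C), so Tm is non-decreasing in n; n = 31 is the first length to reach 84°C.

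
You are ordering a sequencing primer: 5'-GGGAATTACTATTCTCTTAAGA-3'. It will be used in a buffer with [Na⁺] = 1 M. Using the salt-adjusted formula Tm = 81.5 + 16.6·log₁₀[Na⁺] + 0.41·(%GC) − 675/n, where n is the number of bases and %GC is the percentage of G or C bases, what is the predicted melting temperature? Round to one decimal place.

63.9°C

Length n = 22. Scanning the sequence gives C=3, T=8, A=7, G=4.
G+C = 7, so %GC = 7/22 × 100 = 31.818%
Salt term: 16.6 × (0) = 0
GC term: 0.41 × 31.818 = 13.045; length term: −675/22 = −30.682
Tm = 81.5 + (0) + 13.045 − 30.682 = 63.863 → 63.9°C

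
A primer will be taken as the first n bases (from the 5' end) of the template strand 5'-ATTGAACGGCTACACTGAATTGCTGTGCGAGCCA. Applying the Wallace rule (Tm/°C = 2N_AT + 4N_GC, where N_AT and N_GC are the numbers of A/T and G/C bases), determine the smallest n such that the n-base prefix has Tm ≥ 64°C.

n = 23

First 22 bases: ATTGAACGGCTACACTGAATTG → Tm = 62°C (< 64°C)
First 23 bases: ATTGAACGGCTACACTGAATTGC → Tm = 66°C (≥ 64°C)
Since every base adds ≥2°C, Tm only increases with n, so the threshold is first crossed at n = 23.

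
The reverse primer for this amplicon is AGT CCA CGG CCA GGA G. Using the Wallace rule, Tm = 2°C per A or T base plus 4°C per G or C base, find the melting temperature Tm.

54°C

T=1, C=5, G=6, A=4
AT pairs contribute 5, GC pairs contribute 11.
Tm = 2×5 + 4×11 = 54°C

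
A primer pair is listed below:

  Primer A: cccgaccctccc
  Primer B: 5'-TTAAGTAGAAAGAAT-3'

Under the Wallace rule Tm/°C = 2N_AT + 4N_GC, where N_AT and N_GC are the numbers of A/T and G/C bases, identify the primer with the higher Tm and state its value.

Primer A: A+T=2, G+C=10 → Tm = 2(2)+4(10) = 44°C
Primer B: A+T=12, G+C=3 → Tm = 2(12)+4(3) = 36°C
44°C vs 36°C → primer A is higher.

Primer A, 44°C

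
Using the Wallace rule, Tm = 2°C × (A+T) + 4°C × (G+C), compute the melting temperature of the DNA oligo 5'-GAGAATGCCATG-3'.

36°C

Counting bases: A=4, T=2, G=4, C=2
So N_AT = 6 and N_GC = 6.
Tm = 4·6 + 2·6 = 24 + 12 = 36°C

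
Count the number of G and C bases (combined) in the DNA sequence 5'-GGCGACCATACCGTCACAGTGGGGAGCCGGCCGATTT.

24

Counting bases: C=11, G=13, A=7, T=6
G+C = 13 + 11 = 24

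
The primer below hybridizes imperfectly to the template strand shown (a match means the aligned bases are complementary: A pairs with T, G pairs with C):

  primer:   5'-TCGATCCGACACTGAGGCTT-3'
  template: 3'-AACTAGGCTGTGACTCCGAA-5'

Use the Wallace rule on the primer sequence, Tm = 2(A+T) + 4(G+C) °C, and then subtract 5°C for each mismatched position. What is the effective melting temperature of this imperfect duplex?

57°C

Primer base counts: A=4, T=5, G=5, C=6 → A+T=9, G+C=11
Perfect-match Tm = 2(9) + 4(11) = 18 + 44 = 62°C
Mismatches (positions where the bases are not complementary): 1 (at position 2)
Effective Tm = 62 − 1×5 = 62 − 5 = 57°C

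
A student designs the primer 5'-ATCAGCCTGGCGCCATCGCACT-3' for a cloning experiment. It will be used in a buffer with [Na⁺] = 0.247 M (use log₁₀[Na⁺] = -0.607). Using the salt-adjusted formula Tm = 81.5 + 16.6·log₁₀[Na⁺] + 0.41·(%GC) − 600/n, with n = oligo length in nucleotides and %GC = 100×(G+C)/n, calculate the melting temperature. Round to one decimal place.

70.2°C

Length n = 22. Scanning the sequence gives A=4, G=5, C=9, T=4.
G+C = 14, so %GC = 14/22 × 100 = 63.636%
Salt term: 16.6 × (-0.607) = -10.076
GC term: 0.41 × 63.636 = 26.091; length term: −600/22 = −27.273
Tm = 81.5 + (-10.076) + 26.091 − 27.273 = 70.242 → 70.2°C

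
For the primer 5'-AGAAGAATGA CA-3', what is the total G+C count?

4

Scanning the sequence gives T=1, A=7, G=3, C=1.
Total G or C: 3 + 1 = 4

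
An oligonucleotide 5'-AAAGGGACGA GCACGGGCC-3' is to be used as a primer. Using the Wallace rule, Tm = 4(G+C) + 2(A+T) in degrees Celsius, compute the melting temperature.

64°C

Base counts: G=8, T=0, C=5, A=6
A+T = 6, G+C = 13
Tm = 2(6) + 4(13) = 12 + 52 = 64°C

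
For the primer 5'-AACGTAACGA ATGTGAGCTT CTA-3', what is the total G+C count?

9

Base counts: C=4, G=5, T=6, A=8
G+C = 5 + 4 = 9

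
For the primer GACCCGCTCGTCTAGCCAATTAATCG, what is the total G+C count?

Scanning the sequence gives G=5, C=9, A=6, T=6.
G+C = 5 + 9 = 14

14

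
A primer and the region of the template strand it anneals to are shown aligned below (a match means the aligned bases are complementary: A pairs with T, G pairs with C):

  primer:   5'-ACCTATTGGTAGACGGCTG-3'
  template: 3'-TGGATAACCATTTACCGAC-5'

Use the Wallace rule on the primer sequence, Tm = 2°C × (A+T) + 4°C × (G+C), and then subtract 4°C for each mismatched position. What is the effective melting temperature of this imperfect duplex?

Primer base counts: A=4, T=5, G=6, C=4 → A+T=9, G+C=10
Perfect-match Tm = 2(9) + 4(10) = 18 + 40 = 58°C
Mismatches (positions where the bases are not complementary): 2 (at positions 12, 14)
Effective Tm = 58 − 2×4 = 58 − 8 = 50°C

50°C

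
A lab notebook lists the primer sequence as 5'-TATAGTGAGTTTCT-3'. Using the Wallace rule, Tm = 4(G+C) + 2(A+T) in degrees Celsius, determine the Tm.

36°C

Base counts: A=3, G=3, T=7, C=1
So N_AT = 10 and N_GC = 4.
Tm = 2(10) + 4(4) = 20 + 16 = 36°C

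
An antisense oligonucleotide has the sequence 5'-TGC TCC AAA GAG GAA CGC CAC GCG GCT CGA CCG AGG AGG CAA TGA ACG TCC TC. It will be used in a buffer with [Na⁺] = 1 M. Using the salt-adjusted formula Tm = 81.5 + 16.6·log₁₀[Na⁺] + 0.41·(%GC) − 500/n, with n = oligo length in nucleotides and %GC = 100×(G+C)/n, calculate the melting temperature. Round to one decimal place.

Length n = 53. G=16, T=6, A=14, C=17
G+C = 33, so %GC = 33/53 × 100 = 62.264%
Salt term: 16.6 × (0) = 0
GC term: 0.41 × 62.264 = 25.528; length term: −500/53 = −9.434
Tm = 81.5 + (0) + 25.528 − 9.434 = 97.594 → 97.6°C

97.6°C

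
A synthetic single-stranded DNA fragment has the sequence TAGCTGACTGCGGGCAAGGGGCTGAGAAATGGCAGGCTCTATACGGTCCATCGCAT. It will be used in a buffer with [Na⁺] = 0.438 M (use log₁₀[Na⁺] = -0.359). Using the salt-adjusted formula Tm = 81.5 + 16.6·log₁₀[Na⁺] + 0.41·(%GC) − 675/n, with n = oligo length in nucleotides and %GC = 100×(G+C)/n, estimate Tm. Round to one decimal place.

Length n = 56. Scanning the sequence gives T=11, A=13, C=13, G=19.
G+C = 32, so %GC = 32/56 × 100 = 57.143%
Salt term: 16.6 × (-0.359) = -5.959
GC term: 0.41 × 57.143 = 23.429; length term: −675/56 = −12.054
Tm = 81.5 + (-5.959) + 23.429 − 12.054 = 86.916 → 86.9°C

86.9°C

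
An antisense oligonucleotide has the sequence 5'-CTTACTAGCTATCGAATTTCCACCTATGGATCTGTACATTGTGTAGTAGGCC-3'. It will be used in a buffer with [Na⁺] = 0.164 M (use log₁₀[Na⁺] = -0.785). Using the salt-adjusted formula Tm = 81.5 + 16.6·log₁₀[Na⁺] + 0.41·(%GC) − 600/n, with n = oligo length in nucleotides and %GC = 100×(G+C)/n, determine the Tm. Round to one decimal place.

74.3°C

Length n = 52. Counting bases: C=12, T=18, G=10, A=12
G+C = 22, so %GC = 22/52 × 100 = 42.308%
Salt term: 16.6 × (-0.785) = -13.031
GC term: 0.41 × 42.308 = 17.346; length term: −600/52 = −11.538
Tm = 81.5 + (-13.031) + 17.346 − 11.538 = 74.277 → 74.3°C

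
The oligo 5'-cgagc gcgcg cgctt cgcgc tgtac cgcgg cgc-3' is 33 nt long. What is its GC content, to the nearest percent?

Scanning the sequence gives G=13, C=14, T=4, A=2.
G+C = 13 + 14 = 27 out of 33 bases
%GC = 27/33 × 100 = 81.82% ≈ 82%

82%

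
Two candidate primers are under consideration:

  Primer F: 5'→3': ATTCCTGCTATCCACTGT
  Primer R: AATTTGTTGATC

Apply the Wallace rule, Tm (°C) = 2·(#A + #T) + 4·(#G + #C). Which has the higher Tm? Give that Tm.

Primer F, 52°C

Primer F: A+T=10, G+C=8 → Tm = 2(10)+4(8) = 52°C
Primer R: A+T=9, G+C=3 → Tm = 2(9)+4(3) = 30°C
52°C vs 30°C → primer F is higher.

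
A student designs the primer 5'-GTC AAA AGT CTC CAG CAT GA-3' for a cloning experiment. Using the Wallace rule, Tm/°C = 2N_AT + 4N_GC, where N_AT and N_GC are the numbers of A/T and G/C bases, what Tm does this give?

58°C

Scanning the sequence gives T=4, C=5, G=4, A=7.
AT pairs contribute 11, GC pairs contribute 9.
Tm = 4·9 + 2·11 = 36 + 22 = 58°C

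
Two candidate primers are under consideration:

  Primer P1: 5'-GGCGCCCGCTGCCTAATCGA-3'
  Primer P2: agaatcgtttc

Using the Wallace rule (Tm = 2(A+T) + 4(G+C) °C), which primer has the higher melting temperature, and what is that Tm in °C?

Primer P1: A+T=6, G+C=14 → Tm = 2(6)+4(14) = 68°C
Primer P2: A+T=7, G+C=4 → Tm = 2(7)+4(4) = 30°C
68°C vs 30°C → primer P1 is higher.

Primer P1, 68°C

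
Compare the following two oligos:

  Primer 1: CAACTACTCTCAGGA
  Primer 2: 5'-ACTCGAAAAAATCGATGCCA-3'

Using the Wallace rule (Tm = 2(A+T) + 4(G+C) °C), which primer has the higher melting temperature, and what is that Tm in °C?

Primer 2, 56°C

Primer 1: A+T=8, G+C=7 → Tm = 2(8)+4(7) = 44°C
Primer 2: A+T=12, G+C=8 → Tm = 2(12)+4(8) = 56°C
44°C vs 56°C → primer 2 is higher.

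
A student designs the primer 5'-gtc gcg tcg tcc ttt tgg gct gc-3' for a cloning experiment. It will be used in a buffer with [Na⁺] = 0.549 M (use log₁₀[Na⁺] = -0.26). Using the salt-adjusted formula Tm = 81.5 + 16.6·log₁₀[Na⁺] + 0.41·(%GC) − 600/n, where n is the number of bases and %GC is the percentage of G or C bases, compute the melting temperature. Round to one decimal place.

77.8°C

Length n = 23. Base counts: T=8, G=8, C=7, A=0
G+C = 15, so %GC = 15/23 × 100 = 65.217%
Salt term: 16.6 × (-0.26) = -4.316
GC term: 0.41 × 65.217 = 26.739; length term: −600/23 = −26.087
Tm = 81.5 + (-4.316) + 26.739 − 26.087 = 77.836 → 77.8°C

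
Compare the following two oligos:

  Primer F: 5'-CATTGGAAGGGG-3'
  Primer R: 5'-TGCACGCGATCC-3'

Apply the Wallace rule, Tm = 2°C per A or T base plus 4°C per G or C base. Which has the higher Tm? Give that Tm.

Primer R, 40°C

Primer F: A+T=5, G+C=7 → Tm = 2(5)+4(7) = 38°C
Primer R: A+T=4, G+C=8 → Tm = 2(4)+4(8) = 40°C
38°C vs 40°C → primer R is higher.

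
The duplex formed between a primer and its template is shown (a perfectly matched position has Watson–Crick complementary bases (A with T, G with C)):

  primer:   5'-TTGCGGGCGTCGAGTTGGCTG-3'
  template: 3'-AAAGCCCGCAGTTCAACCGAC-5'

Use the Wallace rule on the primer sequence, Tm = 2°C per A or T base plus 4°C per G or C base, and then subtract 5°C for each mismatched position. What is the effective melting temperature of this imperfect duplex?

Primer base counts: A=1, T=6, G=10, C=4 → A+T=7, G+C=14
Perfect-match Tm = 2(7) + 4(14) = 14 + 56 = 70°C
Mismatches (positions where the bases are not complementary): 2 (at positions 3, 12)
Effective Tm = 70 − 2×5 = 70 − 10 = 60°C

60°C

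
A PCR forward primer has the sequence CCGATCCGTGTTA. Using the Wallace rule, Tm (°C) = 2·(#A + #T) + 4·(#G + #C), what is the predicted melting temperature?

40°C

Base counts: C=4, G=3, A=2, T=4
A+T = 6, G+C = 7
Tm = 2×6 + 4×7 = 40°C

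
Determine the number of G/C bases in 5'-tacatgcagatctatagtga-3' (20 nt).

Counting bases: A=7, G=4, T=6, C=3
Total G or C: 4 + 3 = 7

7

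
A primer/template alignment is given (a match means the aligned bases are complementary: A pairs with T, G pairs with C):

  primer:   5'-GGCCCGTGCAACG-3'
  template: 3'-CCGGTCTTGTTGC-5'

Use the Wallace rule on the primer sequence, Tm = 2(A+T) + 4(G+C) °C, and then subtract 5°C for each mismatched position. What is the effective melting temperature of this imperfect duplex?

Primer base counts: A=2, T=1, G=5, C=5 → A+T=3, G+C=10
Perfect-match Tm = 2(3) + 4(10) = 6 + 40 = 46°C
Mismatches (positions where the bases are not complementary): 3 (at positions 5, 7, 8)
Effective Tm = 46 − 3×5 = 46 − 15 = 31°C

31°C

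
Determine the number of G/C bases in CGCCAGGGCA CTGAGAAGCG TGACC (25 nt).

17

T=2, C=8, A=6, G=9
G+C = 9 + 8 = 17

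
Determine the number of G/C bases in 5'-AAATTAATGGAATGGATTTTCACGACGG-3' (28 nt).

10

Counting bases: G=7, C=3, A=10, T=8
G+C = 7 + 3 = 10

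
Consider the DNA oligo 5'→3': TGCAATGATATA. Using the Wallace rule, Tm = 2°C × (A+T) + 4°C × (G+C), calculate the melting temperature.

30°C

G=2, C=1, A=5, T=4
So N_AT = 9 and N_GC = 3.
Tm = 2(9) + 4(3) = 18 + 12 = 30°C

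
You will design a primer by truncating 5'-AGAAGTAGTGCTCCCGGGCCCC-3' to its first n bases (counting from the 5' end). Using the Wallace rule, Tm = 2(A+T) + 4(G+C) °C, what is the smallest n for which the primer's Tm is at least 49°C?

First 15 bases: AGAAGTAGTGCTCCC → Tm = 46°C (< 49°C)
First 16 bases: AGAAGTAGTGCTCCCG → Tm = 50°C (≥ 49°C)
Each additional base adds 2°C (A/T) or 4°C (G/C), so Tm is non-decreasing in n; n = 16 is the first length to reach 49°C.

n = 16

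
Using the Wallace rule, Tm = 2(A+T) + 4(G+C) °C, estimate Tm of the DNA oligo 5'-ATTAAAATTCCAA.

30°C

Counting bases: C=2, G=0, T=4, A=7
A+T = 11, G+C = 2
Tm = 4·2 + 2·11 = 8 + 22 = 30°C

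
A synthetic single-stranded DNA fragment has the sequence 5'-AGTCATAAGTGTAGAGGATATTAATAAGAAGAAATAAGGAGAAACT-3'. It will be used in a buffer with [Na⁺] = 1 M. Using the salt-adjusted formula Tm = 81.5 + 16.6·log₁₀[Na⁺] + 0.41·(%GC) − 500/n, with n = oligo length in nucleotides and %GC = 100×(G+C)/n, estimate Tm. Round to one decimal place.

82.2°C

Length n = 46. Counting bases: T=10, G=11, A=23, C=2
G+C = 13, so %GC = 13/46 × 100 = 28.261%
Salt term: 16.6 × (0) = 0
GC term: 0.41 × 28.261 = 11.587; length term: −500/46 = −10.87
Tm = 81.5 + (0) + 11.587 − 10.87 = 82.217 → 82.2°C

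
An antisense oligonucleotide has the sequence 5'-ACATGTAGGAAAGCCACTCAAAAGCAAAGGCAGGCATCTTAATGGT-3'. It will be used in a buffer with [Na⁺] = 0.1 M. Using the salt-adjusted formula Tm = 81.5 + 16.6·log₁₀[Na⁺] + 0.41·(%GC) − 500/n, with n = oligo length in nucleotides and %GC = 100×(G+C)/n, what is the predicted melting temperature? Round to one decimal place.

71.9°C

Length n = 46. Base counts: C=9, G=11, A=18, T=8
G+C = 20, so %GC = 20/46 × 100 = 43.478%
Salt term: 16.6 × (-1) = -16.6
GC term: 0.41 × 43.478 = 17.826; length term: −500/46 = −10.87
Tm = 81.5 + (-16.6) + 17.826 − 10.87 = 71.856 → 71.9°C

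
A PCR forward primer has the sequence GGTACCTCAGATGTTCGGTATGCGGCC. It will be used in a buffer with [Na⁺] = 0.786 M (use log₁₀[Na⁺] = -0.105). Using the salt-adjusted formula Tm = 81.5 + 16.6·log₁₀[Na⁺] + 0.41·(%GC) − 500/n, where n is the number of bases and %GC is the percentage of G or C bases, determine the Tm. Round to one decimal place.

Length n = 27. Counting bases: C=7, T=7, G=9, A=4
G+C = 16, so %GC = 16/27 × 100 = 59.259%
Salt term: 16.6 × (-0.105) = -1.743
GC term: 0.41 × 59.259 = 24.296; length term: −500/27 = −18.519
Tm = 81.5 + (-1.743) + 24.296 − 18.519 = 85.534 → 85.5°C

85.5°C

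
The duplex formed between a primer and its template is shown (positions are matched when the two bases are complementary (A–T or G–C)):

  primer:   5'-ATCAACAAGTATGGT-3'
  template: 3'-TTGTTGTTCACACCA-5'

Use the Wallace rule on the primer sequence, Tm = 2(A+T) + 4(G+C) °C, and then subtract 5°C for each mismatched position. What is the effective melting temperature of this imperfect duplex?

Primer base counts: A=6, T=4, G=3, C=2 → A+T=10, G+C=5
Perfect-match Tm = 2(10) + 4(5) = 20 + 20 = 40°C
Mismatches (positions where the bases are not complementary): 2 (at positions 2, 11)
Effective Tm = 40 − 2×5 = 40 − 10 = 30°C

30°C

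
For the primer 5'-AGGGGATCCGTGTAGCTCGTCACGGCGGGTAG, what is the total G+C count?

Scanning the sequence gives T=6, G=14, C=7, A=5.
Total G or C: 14 + 7 = 21

21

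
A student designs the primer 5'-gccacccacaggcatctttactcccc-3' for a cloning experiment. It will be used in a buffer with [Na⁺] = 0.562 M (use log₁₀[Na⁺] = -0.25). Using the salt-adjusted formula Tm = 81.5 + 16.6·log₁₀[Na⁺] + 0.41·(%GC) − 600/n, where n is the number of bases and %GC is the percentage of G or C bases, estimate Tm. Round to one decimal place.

79.5°C

Length n = 26. Base counts: A=5, C=13, G=3, T=5
G+C = 16, so %GC = 16/26 × 100 = 61.538%
Salt term: 16.6 × (-0.25) = -4.15
GC term: 0.41 × 61.538 = 25.231; length term: −600/26 = −23.077
Tm = 81.5 + (-4.15) + 25.231 − 23.077 = 79.504 → 79.5°C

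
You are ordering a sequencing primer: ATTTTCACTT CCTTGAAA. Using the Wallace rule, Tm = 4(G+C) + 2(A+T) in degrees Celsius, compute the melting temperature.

Base counts: A=5, T=8, C=4, G=1
A+T = 13, G+C = 5
Tm = 2(13) + 4(5) = 26 + 20 = 46°C

46°C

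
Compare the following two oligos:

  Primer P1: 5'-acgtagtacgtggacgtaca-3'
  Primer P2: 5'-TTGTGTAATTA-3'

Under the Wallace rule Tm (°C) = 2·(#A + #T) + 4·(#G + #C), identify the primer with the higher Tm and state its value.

Primer P1, 60°C

Primer P1: A+T=10, G+C=10 → Tm = 2(10)+4(10) = 60°C
Primer P2: A+T=9, G+C=2 → Tm = 2(9)+4(2) = 26°C
60°C vs 26°C → primer P1 is higher.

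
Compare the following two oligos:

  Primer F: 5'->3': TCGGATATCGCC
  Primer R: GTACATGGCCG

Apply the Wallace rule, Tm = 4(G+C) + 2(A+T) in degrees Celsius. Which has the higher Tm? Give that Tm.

Primer F: A+T=5, G+C=7 → Tm = 2(5)+4(7) = 38°C
Primer R: A+T=4, G+C=7 → Tm = 2(4)+4(7) = 36°C
38°C vs 36°C → primer F is higher.

Primer F, 38°C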